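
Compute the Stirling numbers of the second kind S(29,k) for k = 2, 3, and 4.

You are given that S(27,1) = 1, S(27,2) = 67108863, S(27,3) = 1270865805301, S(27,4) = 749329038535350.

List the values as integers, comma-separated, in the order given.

268435455, 11438127792025, 11998160744311570

@28  (28,1):1·1+0→1, (28,2):67108863·2+1→134217727, (28,3):1270865805301·3+67108863→3812664524766, (28,4):749329038535350·4+1270865805301→2998587019946701
@29  (29,2):134217727·2+1→268435455, (29,3):3812664524766·3+134217727→11438127792025, (29,4):2998587019946701·4+3812664524766→11998160744311570
Read S(29,2) = 268435455, S(29,3) = 11438127792025, S(29,4) = 11998160744311570.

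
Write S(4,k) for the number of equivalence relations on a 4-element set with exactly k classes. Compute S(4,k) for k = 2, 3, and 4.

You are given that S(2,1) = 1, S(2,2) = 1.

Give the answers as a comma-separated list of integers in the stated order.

7, 6, 1

row 3: T[3][1]=1·1+0=1  T[3][2]=2·1+1=3  T[3][3]=3·0+1=1
row 4: T[4][2]=2·3+1=7  T[4][3]=3·1+3=6  T[4][4]=4·0+1=1
Read S(4,2) = 7, S(4,3) = 6, S(4,4) = 1.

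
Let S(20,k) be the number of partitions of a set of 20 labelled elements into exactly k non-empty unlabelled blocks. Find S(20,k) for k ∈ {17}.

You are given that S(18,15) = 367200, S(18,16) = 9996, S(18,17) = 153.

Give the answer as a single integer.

r19: T_19,16=16×9996+367200=527136; T_19,17=17×153+9996=12597
r20: T_20,17=17×12597+527136=741285
Read S(20,17) = 741285.

741285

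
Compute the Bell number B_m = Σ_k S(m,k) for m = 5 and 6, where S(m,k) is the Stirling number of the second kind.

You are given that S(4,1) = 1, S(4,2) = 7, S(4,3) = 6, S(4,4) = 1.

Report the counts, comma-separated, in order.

[5] T[5,1]:1*1+0=1 · T[5,2]:2*7+1=15 · T[5,3]:3*6+7=25 · T[5,4]:4*1+6=10 · T[5,5]:5*0+1=1
[6] T[6,1]:1*1+0=1 · T[6,2]:2*15+1=31 · T[6,3]:3*25+15=90 · T[6,4]:4*10+25=65 · T[6,5]:5*1+10=15 · T[6,6]:6*0+1=1
B_5 = ΣS(5,k) = 1+15+25+10+1 = 52
B_6 = ΣS(6,k) = 1+31+90+65+15+1 = 203

52, 203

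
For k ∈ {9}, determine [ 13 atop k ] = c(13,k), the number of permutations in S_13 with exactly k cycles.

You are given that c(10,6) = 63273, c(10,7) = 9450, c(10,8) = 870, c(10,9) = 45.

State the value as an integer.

749463

row 11: T[11][7]=10·9450+63273=157773  T[11][8]=10·870+9450=18150  T[11][9]=10·45+870=1320
row 12: T[12][8]=11·18150+157773=357423  T[12][9]=11·1320+18150=32670
row 13: T[13][9]=12·32670+357423=749463
Read c(13,9) = 749463.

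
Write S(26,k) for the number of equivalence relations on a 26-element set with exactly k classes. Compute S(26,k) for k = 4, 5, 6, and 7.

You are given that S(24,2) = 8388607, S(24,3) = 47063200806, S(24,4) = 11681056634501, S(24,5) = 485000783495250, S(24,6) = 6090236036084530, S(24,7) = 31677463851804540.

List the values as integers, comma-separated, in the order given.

@25  (25,3):47063200806·3+8388607→141197991025, (25,4):11681056634501·4+47063200806→46771289738810, (25,5):485000783495250·5+11681056634501→2436684974110751, (25,6):6090236036084530·6+485000783495250→37026417000002430, (25,7):31677463851804540·7+6090236036084530→227832482998716310
@26  (26,4):46771289738810·4+141197991025→187226356946265, (26,5):2436684974110751·5+46771289738810→12230196160292565, (26,6):37026417000002430·6+2436684974110751→224595186974125331, (26,7):227832482998716310·7+37026417000002430→1631853797991016600
Read S(26,4) = 187226356946265, S(26,5) = 12230196160292565, S(26,6) = 224595186974125331, S(26,7) = 1631853797991016600.

187226356946265, 12230196160292565, 224595186974125331, 1631853797991016600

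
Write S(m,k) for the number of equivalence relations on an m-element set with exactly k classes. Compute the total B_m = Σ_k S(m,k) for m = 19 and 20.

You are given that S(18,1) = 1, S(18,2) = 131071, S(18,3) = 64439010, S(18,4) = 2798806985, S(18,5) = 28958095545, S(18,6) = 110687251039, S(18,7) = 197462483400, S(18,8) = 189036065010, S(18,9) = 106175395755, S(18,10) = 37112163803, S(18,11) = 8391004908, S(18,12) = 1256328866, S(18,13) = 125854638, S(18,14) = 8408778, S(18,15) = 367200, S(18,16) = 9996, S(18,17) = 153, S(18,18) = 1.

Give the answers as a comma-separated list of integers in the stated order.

[19] T[19,1]:1*1+0=1 · T[19,2]:2*131071+1=262143 · T[19,3]:3*64439010+131071=193448101 · T[19,4]:4*2798806985+64439010=11259666950 · T[19,5]:5*28958095545+2798806985=147589284710 · T[19,6]:6*110687251039+28958095545=693081601779 · T[19,7]:7*197462483400+110687251039=1492924634839 · T[19,8]:8*189036065010+197462483400=1709751003480 · T[19,9]:9*106175395755+189036065010=1144614626805 · T[19,10]:10*37112163803+106175395755=477297033785 · T[19,11]:11*8391004908+37112163803=129413217791 · T[19,12]:12*1256328866+8391004908=23466951300 · T[19,13]:13*125854638+1256328866=2892439160 · T[19,14]:14*8408778+125854638=243577530 · T[19,15]:15*367200+8408778=13916778 · T[19,16]:16*9996+367200=527136 · T[19,17]:17*153+9996=12597 · T[19,18]:18*1+153=171 · T[19,19]:19*0+1=1
[20] T[20,1]:1*1+0=1 · T[20,2]:2*262143+1=524287 · T[20,3]:3*193448101+262143=580606446 · T[20,4]:4*11259666950+193448101=45232115901 · T[20,5]:5*147589284710+11259666950=749206090500 · T[20,6]:6*693081601779+147589284710=4306078895384 · T[20,7]:7*1492924634839+693081601779=11143554045652 · T[20,8]:8*1709751003480+1492924634839=15170932662679 · T[20,9]:9*1144614626805+1709751003480=12011282644725 · T[20,10]:10*477297033785+1144614626805=5917584964655 · T[20,11]:11*129413217791+477297033785=1900842429486 · T[20,12]:12*23466951300+129413217791=411016633391 · T[20,13]:13*2892439160+23466951300=61068660380 · T[20,14]:14*243577530+2892439160=6302524580 · T[20,15]:15*13916778+243577530=452329200 · T[20,16]:16*527136+13916778=22350954 · T[20,17]:17*12597+527136=741285 · T[20,18]:18*171+12597=15675 · T[20,19]:19*1+171=190 · T[20,20]:20*0+1=1
B_19 = ΣS(19,k) = 1+262143+193448101+11259666950+147589284710+693081601779+1492924634839+1709751003480+1144614626805+477297033785+129413217791+23466951300+2892439160+243577530+13916778+527136+12597+171+1 = 5832742205057
B_20 = ΣS(20,k) = 1+524287+580606446+45232115901+749206090500+4306078895384+11143554045652+15170932662679+12011282644725+5917584964655+1900842429486+411016633391+61068660380+6302524580+452329200+22350954+741285+15675+190+1 = 51724158235372

5832742205057, 51724158235372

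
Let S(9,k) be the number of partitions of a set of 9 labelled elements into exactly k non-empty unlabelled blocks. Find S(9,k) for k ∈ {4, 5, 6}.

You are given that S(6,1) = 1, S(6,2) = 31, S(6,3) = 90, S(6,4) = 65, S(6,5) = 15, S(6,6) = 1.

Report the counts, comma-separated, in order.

@7  (7,2):31·2+1→63, (7,3):90·3+31→301, (7,4):65·4+90→350, (7,5):15·5+65→140, (7,6):1·6+15→21
@8  (8,3):301·3+63→966, (8,4):350·4+301→1701, (8,5):140·5+350→1050, (8,6):21·6+140→266
@9  (9,4):1701·4+966→7770, (9,5):1050·5+1701→6951, (9,6):266·6+1050→2646
Read S(9,4) = 7770, S(9,5) = 6951, S(9,6) = 2646.

7770, 6951, 2646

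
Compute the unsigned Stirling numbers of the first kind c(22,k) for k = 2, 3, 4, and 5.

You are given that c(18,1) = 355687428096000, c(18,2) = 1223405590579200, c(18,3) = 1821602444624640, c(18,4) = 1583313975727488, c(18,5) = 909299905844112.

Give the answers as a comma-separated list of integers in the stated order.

186244810780170240000, 298631902863216384000, 284093315901811468800, 181664979520697076096

@19  (19,1):355687428096000·18+0→6402373705728000, (19,2):1223405590579200·18+355687428096000→22376988058521600, (19,3):1821602444624640·18+1223405590579200→34012249593822720, (19,4):1583313975727488·18+1821602444624640→30321254007719424, (19,5):909299905844112·18+1583313975727488→17950712280921504
@20  (20,1):6402373705728000·19+0→121645100408832000, (20,2):22376988058521600·19+6402373705728000→431565146817638400, (20,3):34012249593822720·19+22376988058521600→668609730341153280, (20,4):30321254007719424·19+34012249593822720→610116075740491776, (20,5):17950712280921504·19+30321254007719424→371384787345228000
@21  (21,1):121645100408832000·20+0→2432902008176640000, (21,2):431565146817638400·20+121645100408832000→8752948036761600000, (21,3):668609730341153280·20+431565146817638400→13803759753640704000, (21,4):610116075740491776·20+668609730341153280→12870931245150988800, (21,5):371384787345228000·20+610116075740491776→8037811822645051776
@22  (22,2):8752948036761600000·21+2432902008176640000→186244810780170240000, (22,3):13803759753640704000·21+8752948036761600000→298631902863216384000, (22,4):12870931245150988800·21+13803759753640704000→284093315901811468800, (22,5):8037811822645051776·21+12870931245150988800→181664979520697076096
Read c(22,2) = 186244810780170240000, c(22,3) = 298631902863216384000, c(22,4) = 284093315901811468800, c(22,5) = 181664979520697076096.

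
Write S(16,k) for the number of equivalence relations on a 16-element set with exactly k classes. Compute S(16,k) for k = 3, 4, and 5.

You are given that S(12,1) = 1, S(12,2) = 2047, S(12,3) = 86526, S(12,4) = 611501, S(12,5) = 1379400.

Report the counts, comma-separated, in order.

i=13: T(13,1)=0+1·1=1 | T(13,2)=1+2·2047=4095 | T(13,3)=2047+3·86526=261625 | T(13,4)=86526+4·611501=2532530 | T(13,5)=611501+5·1379400=7508501
i=14: T(14,1)=0+1·1=1 | T(14,2)=1+2·4095=8191 | T(14,3)=4095+3·261625=788970 | T(14,4)=261625+4·2532530=10391745 | T(14,5)=2532530+5·7508501=40075035
i=15: T(15,2)=1+2·8191=16383 | T(15,3)=8191+3·788970=2375101 | T(15,4)=788970+4·10391745=42355950 | T(15,5)=10391745+5·40075035=210766920
i=16: T(16,3)=16383+3·2375101=7141686 | T(16,4)=2375101+4·42355950=171798901 | T(16,5)=42355950+5·210766920=1096190550
Read S(16,3) = 7141686, S(16,4) = 171798901, S(16,5) = 1096190550.

7141686, 171798901, 1096190550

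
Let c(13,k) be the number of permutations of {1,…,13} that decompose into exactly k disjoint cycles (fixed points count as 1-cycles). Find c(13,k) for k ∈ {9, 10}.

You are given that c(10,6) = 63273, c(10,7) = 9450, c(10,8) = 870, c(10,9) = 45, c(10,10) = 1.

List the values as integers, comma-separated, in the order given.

[11] T[11,7]:10*9450+63273=157773 · T[11,8]:10*870+9450=18150 · T[11,9]:10*45+870=1320 · T[11,10]:10*1+45=55
[12] T[12,8]:11*18150+157773=357423 · T[12,9]:11*1320+18150=32670 · T[12,10]:11*55+1320=1925
[13] T[13,9]:12*32670+357423=749463 · T[13,10]:12*1925+32670=55770
Read c(13,9) = 749463, c(13,10) = 55770.

749463, 55770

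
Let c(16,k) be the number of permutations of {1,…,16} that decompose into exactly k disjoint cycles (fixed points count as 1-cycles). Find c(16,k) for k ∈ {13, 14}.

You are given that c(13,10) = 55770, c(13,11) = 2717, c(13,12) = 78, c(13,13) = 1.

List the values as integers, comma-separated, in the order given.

r14: T_14,11=13×2717+55770=91091; T_14,12=13×78+2717=3731; T_14,13=13×1+78=91; T_14,14=13×0+1=1
r15: T_15,12=14×3731+91091=143325; T_15,13=14×91+3731=5005; T_15,14=14×1+91=105
r16: T_16,13=15×5005+143325=218400; T_16,14=15×105+5005=6580
Read c(16,13) = 218400, c(16,14) = 6580.

218400, 6580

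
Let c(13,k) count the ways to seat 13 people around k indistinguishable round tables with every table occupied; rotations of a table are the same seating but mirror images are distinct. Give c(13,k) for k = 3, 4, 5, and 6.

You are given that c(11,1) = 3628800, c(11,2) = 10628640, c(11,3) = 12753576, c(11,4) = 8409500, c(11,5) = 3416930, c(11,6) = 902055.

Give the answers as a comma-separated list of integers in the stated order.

row 12: T[12][2]=11·10628640+3628800=120543840  T[12][3]=11·12753576+10628640=150917976  T[12][4]=11·8409500+12753576=105258076  T[12][5]=11·3416930+8409500=45995730  T[12][6]=11·902055+3416930=13339535
row 13: T[13][3]=12·150917976+120543840=1931559552  T[13][4]=12·105258076+150917976=1414014888  T[13][5]=12·45995730+105258076=657206836  T[13][6]=12·13339535+45995730=206070150
Read c(13,3) = 1931559552, c(13,4) = 1414014888, c(13,5) = 657206836, c(13,6) = 206070150.

1931559552, 1414014888, 657206836, 206070150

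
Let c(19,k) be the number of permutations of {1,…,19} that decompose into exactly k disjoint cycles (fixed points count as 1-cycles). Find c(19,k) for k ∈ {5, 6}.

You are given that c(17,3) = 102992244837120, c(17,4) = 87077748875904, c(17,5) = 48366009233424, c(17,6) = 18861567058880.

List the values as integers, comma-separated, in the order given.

r18: T_18,4=17×87077748875904+102992244837120=1583313975727488; T_18,5=17×48366009233424+87077748875904=909299905844112; T_18,6=17×18861567058880+48366009233424=369012649234384
r19: T_19,5=18×909299905844112+1583313975727488=17950712280921504; T_19,6=18×369012649234384+909299905844112=7551527592063024
Read c(19,5) = 17950712280921504, c(19,6) = 7551527592063024.

17950712280921504, 7551527592063024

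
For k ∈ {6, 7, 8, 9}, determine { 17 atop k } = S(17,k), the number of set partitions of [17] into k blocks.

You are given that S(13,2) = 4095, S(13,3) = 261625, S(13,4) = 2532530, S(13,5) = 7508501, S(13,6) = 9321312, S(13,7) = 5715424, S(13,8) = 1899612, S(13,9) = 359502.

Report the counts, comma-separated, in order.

17505749898, 25708104786, 20415995028, 9528822303

@14  (14,3):261625·3+4095→788970, (14,4):2532530·4+261625→10391745, (14,5):7508501·5+2532530→40075035, (14,6):9321312·6+7508501→63436373, (14,7):5715424·7+9321312→49329280, (14,8):1899612·8+5715424→20912320, (14,9):359502·9+1899612→5135130
@15  (15,4):10391745·4+788970→42355950, (15,5):40075035·5+10391745→210766920, (15,6):63436373·6+40075035→420693273, (15,7):49329280·7+63436373→408741333, (15,8):20912320·8+49329280→216627840, (15,9):5135130·9+20912320→67128490
@16  (16,5):210766920·5+42355950→1096190550, (16,6):420693273·6+210766920→2734926558, (16,7):408741333·7+420693273→3281882604, (16,8):216627840·8+408741333→2141764053, (16,9):67128490·9+216627840→820784250
@17  (17,6):2734926558·6+1096190550→17505749898, (17,7):3281882604·7+2734926558→25708104786, (17,8):2141764053·8+3281882604→20415995028, (17,9):820784250·9+2141764053→9528822303
Read S(17,6) = 17505749898, S(17,7) = 25708104786, S(17,8) = 20415995028, S(17,9) = 9528822303.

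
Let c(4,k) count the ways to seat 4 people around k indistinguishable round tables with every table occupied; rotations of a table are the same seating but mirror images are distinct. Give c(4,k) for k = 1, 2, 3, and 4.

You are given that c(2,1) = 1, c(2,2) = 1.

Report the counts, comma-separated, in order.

6, 11, 6, 1

@3  (3,1):1·2+0→2, (3,2):1·2+1→3, (3,3):0·2+1→1
@4  (4,1):2·3+0→6, (4,2):3·3+2→11, (4,3):1·3+3→6, (4,4):0·3+1→1
Read c(4,1) = 6, c(4,2) = 11, c(4,3) = 6, c(4,4) = 1.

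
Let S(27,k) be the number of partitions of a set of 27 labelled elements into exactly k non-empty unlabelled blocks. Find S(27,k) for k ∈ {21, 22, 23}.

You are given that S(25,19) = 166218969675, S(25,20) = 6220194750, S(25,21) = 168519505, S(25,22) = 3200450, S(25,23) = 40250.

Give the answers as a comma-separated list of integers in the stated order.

row 26: T[26][20]=20·6220194750+166218969675=290622864675  T[26][21]=21·168519505+6220194750=9759104355  T[26][22]=22·3200450+168519505=238929405  T[26][23]=23·40250+3200450=4126200
row 27: T[27][21]=21·9759104355+290622864675=495564056130  T[27][22]=22·238929405+9759104355=15015551265  T[27][23]=23·4126200+238929405=333832005
Read S(27,21) = 495564056130, S(27,22) = 15015551265, S(27,23) = 333832005.

495564056130, 15015551265, 333832005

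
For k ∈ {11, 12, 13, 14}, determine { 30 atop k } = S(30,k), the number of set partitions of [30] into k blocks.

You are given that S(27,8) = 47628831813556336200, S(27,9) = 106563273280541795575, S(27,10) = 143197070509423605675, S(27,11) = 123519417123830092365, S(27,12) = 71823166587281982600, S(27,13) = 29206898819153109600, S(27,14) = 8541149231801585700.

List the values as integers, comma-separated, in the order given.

215047101560666876619690, 177979707061075333384555, 102442517922081938561415, 42337710060168129525765

@28  (28,9):106563273280541795575·9+47628831813556336200→1006698291338432496375, (28,10):143197070509423605675·10+106563273280541795575→1538533978374777852325, (28,11):123519417123830092365·11+143197070509423605675→1501910658871554621690, (28,12):71823166587281982600·12+123519417123830092365→985397416171213883565, (28,13):29206898819153109600·13+71823166587281982600→451512851236272407400, (28,14):8541149231801585700·14+29206898819153109600→148782988064375309400
@29  (29,10):1538533978374777852325·10+1006698291338432496375→16392038075086211019625, (29,11):1501910658871554621690·11+1538533978374777852325→18059551225961878690915, (29,12):985397416171213883565·12+1501910658871554621690→13326679652926121224470, (29,13):451512851236272407400·13+985397416171213883565→6855064482242755179765, (29,14):148782988064375309400·14+451512851236272407400→2534474684137526739000
@30  (30,11):18059551225961878690915·11+16392038075086211019625→215047101560666876619690, (30,12):13326679652926121224470·12+18059551225961878690915→177979707061075333384555, (30,13):6855064482242755179765·13+13326679652926121224470→102442517922081938561415, (30,14):2534474684137526739000·14+6855064482242755179765→42337710060168129525765
Read S(30,11) = 215047101560666876619690, S(30,12) = 177979707061075333384555, S(30,13) = 102442517922081938561415, S(30,14) = 42337710060168129525765.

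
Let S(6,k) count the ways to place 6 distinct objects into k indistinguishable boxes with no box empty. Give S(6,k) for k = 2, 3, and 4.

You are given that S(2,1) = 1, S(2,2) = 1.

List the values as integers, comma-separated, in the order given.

31, 90, 65

@3  (3,1):1·1+0→1, (3,2):1·2+1→3, (3,3):0·3+1→1
@4  (4,1):1·1+0→1, (4,2):3·2+1→7, (4,3):1·3+3→6, (4,4):0·4+1→1
@5  (5,1):1·1+0→1, (5,2):7·2+1→15, (5,3):6·3+7→25, (5,4):1·4+6→10
@6  (6,2):15·2+1→31, (6,3):25·3+15→90, (6,4):10·4+25→65
Read S(6,2) = 31, S(6,3) = 90, S(6,4) = 65.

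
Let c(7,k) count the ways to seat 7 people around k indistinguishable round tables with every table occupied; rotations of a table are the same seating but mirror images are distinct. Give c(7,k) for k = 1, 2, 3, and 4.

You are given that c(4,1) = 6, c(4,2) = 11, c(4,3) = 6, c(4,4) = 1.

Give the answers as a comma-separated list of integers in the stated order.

row 5: T[5][1]=4·6+0=24  T[5][2]=4·11+6=50  T[5][3]=4·6+11=35  T[5][4]=4·1+6=10
row 6: T[6][1]=5·24+0=120  T[6][2]=5·50+24=274  T[6][3]=5·35+50=225  T[6][4]=5·10+35=85
row 7: T[7][1]=6·120+0=720  T[7][2]=6·274+120=1764  T[7][3]=6·225+274=1624  T[7][4]=6·85+225=735
Read c(7,1) = 720, c(7,2) = 1764, c(7,3) = 1624, c(7,4) = 735.

720, 1764, 1624, 735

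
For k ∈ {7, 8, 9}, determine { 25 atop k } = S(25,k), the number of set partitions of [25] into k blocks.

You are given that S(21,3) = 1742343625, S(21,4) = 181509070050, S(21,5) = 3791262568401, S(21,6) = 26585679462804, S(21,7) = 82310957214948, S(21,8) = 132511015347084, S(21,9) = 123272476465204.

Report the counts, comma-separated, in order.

@22  (22,4):181509070050·4+1742343625→727778623825, (22,5):3791262568401·5+181509070050→19137821912055, (22,6):26585679462804·6+3791262568401→163305339345225, (22,7):82310957214948·7+26585679462804→602762379967440, (22,8):132511015347084·8+82310957214948→1142399079991620, (22,9):123272476465204·9+132511015347084→1241963303533920
@23  (23,5):19137821912055·5+727778623825→96416888184100, (23,6):163305339345225·6+19137821912055→998969857983405, (23,7):602762379967440·7+163305339345225→4382641999117305, (23,8):1142399079991620·8+602762379967440→9741955019900400, (23,9):1241963303533920·9+1142399079991620→12320068811796900
@24  (24,6):998969857983405·6+96416888184100→6090236036084530, (24,7):4382641999117305·7+998969857983405→31677463851804540, (24,8):9741955019900400·8+4382641999117305→82318282158320505, (24,9):12320068811796900·9+9741955019900400→120622574326072500
@25  (25,7):31677463851804540·7+6090236036084530→227832482998716310, (25,8):82318282158320505·8+31677463851804540→690223721118368580, (25,9):120622574326072500·9+82318282158320505→1167921451092973005
Read S(25,7) = 227832482998716310, S(25,8) = 690223721118368580, S(25,9) = 1167921451092973005.

227832482998716310, 690223721118368580, 1167921451092973005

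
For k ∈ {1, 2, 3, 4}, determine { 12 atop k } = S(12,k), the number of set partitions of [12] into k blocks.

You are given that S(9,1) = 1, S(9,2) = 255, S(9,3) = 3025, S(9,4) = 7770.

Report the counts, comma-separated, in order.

1, 2047, 86526, 611501

row 10: T[10][1]=1·1+0=1  T[10][2]=2·255+1=511  T[10][3]=3·3025+255=9330  T[10][4]=4·7770+3025=34105
row 11: T[11][1]=1·1+0=1  T[11][2]=2·511+1=1023  T[11][3]=3·9330+511=28501  T[11][4]=4·34105+9330=145750
row 12: T[12][1]=1·1+0=1  T[12][2]=2·1023+1=2047  T[12][3]=3·28501+1023=86526  T[12][4]=4·145750+28501=611501
Read S(12,1) = 1, S(12,2) = 2047, S(12,3) = 86526, S(12,4) = 611501.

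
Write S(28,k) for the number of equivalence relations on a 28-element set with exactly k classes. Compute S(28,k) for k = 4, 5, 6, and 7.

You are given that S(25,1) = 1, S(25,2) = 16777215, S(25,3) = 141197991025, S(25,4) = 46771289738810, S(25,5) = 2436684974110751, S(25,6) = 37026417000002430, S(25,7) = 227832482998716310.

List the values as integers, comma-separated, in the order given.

2998587019946701, 307440364830580800, 8220146115188676396, 82892803728383735268

[26] T[26,2]:2*16777215+1=33554431 · T[26,3]:3*141197991025+16777215=423610750290 · T[26,4]:4*46771289738810+141197991025=187226356946265 · T[26,5]:5*2436684974110751+46771289738810=12230196160292565 · T[26,6]:6*37026417000002430+2436684974110751=224595186974125331 · T[26,7]:7*227832482998716310+37026417000002430=1631853797991016600
[27] T[27,3]:3*423610750290+33554431=1270865805301 · T[27,4]:4*187226356946265+423610750290=749329038535350 · T[27,5]:5*12230196160292565+187226356946265=61338207158409090 · T[27,6]:6*224595186974125331+12230196160292565=1359801318005044551 · T[27,7]:7*1631853797991016600+224595186974125331=11647571772911241531
[28] T[28,4]:4*749329038535350+1270865805301=2998587019946701 · T[28,5]:5*61338207158409090+749329038535350=307440364830580800 · T[28,6]:6*1359801318005044551+61338207158409090=8220146115188676396 · T[28,7]:7*11647571772911241531+1359801318005044551=82892803728383735268
Read S(28,4) = 2998587019946701, S(28,5) = 307440364830580800, S(28,6) = 8220146115188676396, S(28,7) = 82892803728383735268.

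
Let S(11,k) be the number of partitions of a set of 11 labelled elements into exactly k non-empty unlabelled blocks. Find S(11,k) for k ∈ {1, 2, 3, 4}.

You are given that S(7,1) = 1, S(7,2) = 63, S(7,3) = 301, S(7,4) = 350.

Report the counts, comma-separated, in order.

[8] T[8,1]:1*1+0=1 · T[8,2]:2*63+1=127 · T[8,3]:3*301+63=966 · T[8,4]:4*350+301=1701
[9] T[9,1]:1*1+0=1 · T[9,2]:2*127+1=255 · T[9,3]:3*966+127=3025 · T[9,4]:4*1701+966=7770
[10] T[10,1]:1*1+0=1 · T[10,2]:2*255+1=511 · T[10,3]:3*3025+255=9330 · T[10,4]:4*7770+3025=34105
[11] T[11,1]:1*1+0=1 · T[11,2]:2*511+1=1023 · T[11,3]:3*9330+511=28501 · T[11,4]:4*34105+9330=145750
Read S(11,1) = 1, S(11,2) = 1023, S(11,3) = 28501, S(11,4) = 145750.

1, 1023, 28501, 145750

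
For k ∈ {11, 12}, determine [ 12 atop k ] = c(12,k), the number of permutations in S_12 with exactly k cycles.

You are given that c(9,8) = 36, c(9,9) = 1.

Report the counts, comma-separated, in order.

row 10: T[10][9]=9·1+36=45  T[10][10]=9·0+1=1
row 11: T[11][10]=10·1+45=55  T[11][11]=10·0+1=1
row 12: T[12][11]=11·1+55=66  T[12][12]=11·0+1=1
Read c(12,11) = 66, c(12,12) = 1.

66, 1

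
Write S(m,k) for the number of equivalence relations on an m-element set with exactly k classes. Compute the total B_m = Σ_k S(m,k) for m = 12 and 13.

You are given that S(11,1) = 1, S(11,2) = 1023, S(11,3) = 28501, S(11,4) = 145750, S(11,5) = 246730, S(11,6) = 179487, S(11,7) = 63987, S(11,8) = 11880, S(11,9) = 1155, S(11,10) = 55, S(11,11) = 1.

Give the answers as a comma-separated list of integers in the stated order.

4213597, 27644437

[12] T[12,1]:1*1+0=1 · T[12,2]:2*1023+1=2047 · T[12,3]:3*28501+1023=86526 · T[12,4]:4*145750+28501=611501 · T[12,5]:5*246730+145750=1379400 · T[12,6]:6*179487+246730=1323652 · T[12,7]:7*63987+179487=627396 · T[12,8]:8*11880+63987=159027 · T[12,9]:9*1155+11880=22275 · T[12,10]:10*55+1155=1705 · T[12,11]:11*1+55=66 · T[12,12]:12*0+1=1
[13] T[13,1]:1*1+0=1 · T[13,2]:2*2047+1=4095 · T[13,3]:3*86526+2047=261625 · T[13,4]:4*611501+86526=2532530 · T[13,5]:5*1379400+611501=7508501 · T[13,6]:6*1323652+1379400=9321312 · T[13,7]:7*627396+1323652=5715424 · T[13,8]:8*159027+627396=1899612 · T[13,9]:9*22275+159027=359502 · T[13,10]:10*1705+22275=39325 · T[13,11]:11*66+1705=2431 · T[13,12]:12*1+66=78 · T[13,13]:13*0+1=1
B_12 = ΣS(12,k) = 1+2047+86526+611501+1379400+1323652+627396+159027+22275+1705+66+1 = 4213597
B_13 = ΣS(13,k) = 1+4095+261625+2532530+7508501+9321312+5715424+1899612+359502+39325+2431+78+1 = 27644437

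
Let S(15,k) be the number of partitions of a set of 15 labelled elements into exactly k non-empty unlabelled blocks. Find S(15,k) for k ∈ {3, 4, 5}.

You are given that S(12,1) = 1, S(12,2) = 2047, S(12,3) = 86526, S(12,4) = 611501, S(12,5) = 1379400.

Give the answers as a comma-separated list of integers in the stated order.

2375101, 42355950, 210766920

[13] T[13,1]:1*1+0=1 · T[13,2]:2*2047+1=4095 · T[13,3]:3*86526+2047=261625 · T[13,4]:4*611501+86526=2532530 · T[13,5]:5*1379400+611501=7508501
[14] T[14,2]:2*4095+1=8191 · T[14,3]:3*261625+4095=788970 · T[14,4]:4*2532530+261625=10391745 · T[14,5]:5*7508501+2532530=40075035
[15] T[15,3]:3*788970+8191=2375101 · T[15,4]:4*10391745+788970=42355950 · T[15,5]:5*40075035+10391745=210766920
Read S(15,3) = 2375101, S(15,4) = 42355950, S(15,5) = 210766920.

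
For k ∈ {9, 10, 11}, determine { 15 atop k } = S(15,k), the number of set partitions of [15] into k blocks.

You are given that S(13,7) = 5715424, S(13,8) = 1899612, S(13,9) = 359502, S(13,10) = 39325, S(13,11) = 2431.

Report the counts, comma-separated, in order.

r14: T_14,8=8×1899612+5715424=20912320; T_14,9=9×359502+1899612=5135130; T_14,10=10×39325+359502=752752; T_14,11=11×2431+39325=66066
r15: T_15,9=9×5135130+20912320=67128490; T_15,10=10×752752+5135130=12662650; T_15,11=11×66066+752752=1479478
Read S(15,9) = 67128490, S(15,10) = 12662650, S(15,11) = 1479478.

67128490, 12662650, 1479478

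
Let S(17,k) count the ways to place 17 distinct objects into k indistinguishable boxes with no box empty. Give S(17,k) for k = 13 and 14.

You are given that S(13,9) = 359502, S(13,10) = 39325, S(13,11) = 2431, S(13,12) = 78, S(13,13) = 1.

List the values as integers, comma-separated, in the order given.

4910178, 249900

row 14: T[14][10]=10·39325+359502=752752  T[14][11]=11·2431+39325=66066  T[14][12]=12·78+2431=3367  T[14][13]=13·1+78=91  T[14][14]=14·0+1=1
row 15: T[15][11]=11·66066+752752=1479478  T[15][12]=12·3367+66066=106470  T[15][13]=13·91+3367=4550  T[15][14]=14·1+91=105
row 16: T[16][12]=12·106470+1479478=2757118  T[16][13]=13·4550+106470=165620  T[16][14]=14·105+4550=6020
row 17: T[17][13]=13·165620+2757118=4910178  T[17][14]=14·6020+165620=249900
Read S(17,13) = 4910178, S(17,14) = 249900.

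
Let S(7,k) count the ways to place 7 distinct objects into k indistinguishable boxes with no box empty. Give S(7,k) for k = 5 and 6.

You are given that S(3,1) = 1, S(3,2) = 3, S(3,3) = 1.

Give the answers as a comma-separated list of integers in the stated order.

row 4: T[4][2]=2·3+1=7  T[4][3]=3·1+3=6  T[4][4]=4·0+1=1
row 5: T[5][3]=3·6+7=25  T[5][4]=4·1+6=10  T[5][5]=5·0+1=1
row 6: T[6][4]=4·10+25=65  T[6][5]=5·1+10=15  T[6][6]=6·0+1=1
row 7: T[7][5]=5·15+65=140  T[7][6]=6·1+15=21
Read S(7,5) = 140, S(7,6) = 21.

140, 21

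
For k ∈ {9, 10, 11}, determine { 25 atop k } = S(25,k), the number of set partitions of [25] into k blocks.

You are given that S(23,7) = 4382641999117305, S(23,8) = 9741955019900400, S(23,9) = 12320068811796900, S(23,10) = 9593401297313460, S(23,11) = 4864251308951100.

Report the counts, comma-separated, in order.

1167921451092973005, 1203163392175387500, 802355904438462660

row 24: T[24][8]=8·9741955019900400+4382641999117305=82318282158320505  T[24][9]=9·12320068811796900+9741955019900400=120622574326072500  T[24][10]=10·9593401297313460+12320068811796900=108254081784931500  T[24][11]=11·4864251308951100+9593401297313460=63100165695775560
row 25: T[25][9]=9·120622574326072500+82318282158320505=1167921451092973005  T[25][10]=10·108254081784931500+120622574326072500=1203163392175387500  T[25][11]=11·63100165695775560+108254081784931500=802355904438462660
Read S(25,9) = 1167921451092973005, S(25,10) = 1203163392175387500, S(25,11) = 802355904438462660.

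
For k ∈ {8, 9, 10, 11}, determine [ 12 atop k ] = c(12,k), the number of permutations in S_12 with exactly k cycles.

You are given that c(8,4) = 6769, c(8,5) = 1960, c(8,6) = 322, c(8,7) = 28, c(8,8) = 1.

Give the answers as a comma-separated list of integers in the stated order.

i=9: T(9,5)=6769+8·1960=22449 | T(9,6)=1960+8·322=4536 | T(9,7)=322+8·28=546 | T(9,8)=28+8·1=36 | T(9,9)=1+8·0=1
i=10: T(10,6)=22449+9·4536=63273 | T(10,7)=4536+9·546=9450 | T(10,8)=546+9·36=870 | T(10,9)=36+9·1=45 | T(10,10)=1+9·0=1
i=11: T(11,7)=63273+10·9450=157773 | T(11,8)=9450+10·870=18150 | T(11,9)=870+10·45=1320 | T(11,10)=45+10·1=55 | T(11,11)=1+10·0=1
i=12: T(12,8)=157773+11·18150=357423 | T(12,9)=18150+11·1320=32670 | T(12,10)=1320+11·55=1925 | T(12,11)=55+11·1=66
Read c(12,8) = 357423, c(12,9) = 32670, c(12,10) = 1925, c(12,11) = 66.

357423, 32670, 1925, 66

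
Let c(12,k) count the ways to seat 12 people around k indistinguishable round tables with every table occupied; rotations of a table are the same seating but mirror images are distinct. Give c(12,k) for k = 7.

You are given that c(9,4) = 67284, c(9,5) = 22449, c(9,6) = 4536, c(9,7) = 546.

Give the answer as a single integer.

r10: T_10,5=9×22449+67284=269325; T_10,6=9×4536+22449=63273; T_10,7=9×546+4536=9450
r11: T_11,6=10×63273+269325=902055; T_11,7=10×9450+63273=157773
r12: T_12,7=11×157773+902055=2637558
Read c(12,7) = 2637558.

2637558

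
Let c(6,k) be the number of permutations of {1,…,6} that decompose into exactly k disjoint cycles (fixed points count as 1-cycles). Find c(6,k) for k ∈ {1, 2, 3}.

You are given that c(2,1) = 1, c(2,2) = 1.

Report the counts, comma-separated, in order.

120, 274, 225

@3  (3,1):1·2+0→2, (3,2):1·2+1→3, (3,3):0·2+1→1
@4  (4,1):2·3+0→6, (4,2):3·3+2→11, (4,3):1·3+3→6
@5  (5,1):6·4+0→24, (5,2):11·4+6→50, (5,3):6·4+11→35
@6  (6,1):24·5+0→120, (6,2):50·5+24→274, (6,3):35·5+50→225
Read c(6,1) = 120, c(6,2) = 274, c(6,3) = 225.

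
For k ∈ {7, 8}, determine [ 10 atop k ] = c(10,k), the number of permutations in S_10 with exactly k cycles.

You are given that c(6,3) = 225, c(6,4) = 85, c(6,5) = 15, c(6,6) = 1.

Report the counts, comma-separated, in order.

9450, 870

i=7: T(7,4)=225+6·85=735 | T(7,5)=85+6·15=175 | T(7,6)=15+6·1=21 | T(7,7)=1+6·0=1
i=8: T(8,5)=735+7·175=1960 | T(8,6)=175+7·21=322 | T(8,7)=21+7·1=28 | T(8,8)=1+7·0=1
i=9: T(9,6)=1960+8·322=4536 | T(9,7)=322+8·28=546 | T(9,8)=28+8·1=36
i=10: T(10,7)=4536+9·546=9450 | T(10,8)=546+9·36=870
Read c(10,7) = 9450, c(10,8) = 870.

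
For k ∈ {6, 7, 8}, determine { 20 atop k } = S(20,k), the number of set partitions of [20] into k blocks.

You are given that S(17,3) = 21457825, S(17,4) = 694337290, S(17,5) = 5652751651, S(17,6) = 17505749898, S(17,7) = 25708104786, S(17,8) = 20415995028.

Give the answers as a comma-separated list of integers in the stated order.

@18  (18,4):694337290·4+21457825→2798806985, (18,5):5652751651·5+694337290→28958095545, (18,6):17505749898·6+5652751651→110687251039, (18,7):25708104786·7+17505749898→197462483400, (18,8):20415995028·8+25708104786→189036065010
@19  (19,5):28958095545·5+2798806985→147589284710, (19,6):110687251039·6+28958095545→693081601779, (19,7):197462483400·7+110687251039→1492924634839, (19,8):189036065010·8+197462483400→1709751003480
@20  (20,6):693081601779·6+147589284710→4306078895384, (20,7):1492924634839·7+693081601779→11143554045652, (20,8):1709751003480·8+1492924634839→15170932662679
Read S(20,6) = 4306078895384, S(20,7) = 11143554045652, S(20,8) = 15170932662679.

4306078895384, 11143554045652, 15170932662679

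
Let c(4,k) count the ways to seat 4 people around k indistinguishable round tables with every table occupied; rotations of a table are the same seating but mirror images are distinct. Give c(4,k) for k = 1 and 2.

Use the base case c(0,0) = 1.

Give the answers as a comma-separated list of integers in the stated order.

6, 11

@1  (1,1):0·0+1→1
@2  (2,1):1·1+0→1, (2,2):0·1+1→1
@3  (3,1):1·2+0→2, (3,2):1·2+1→3
@4  (4,1):2·3+0→6, (4,2):3·3+2→11
Read c(4,1) = 6, c(4,2) = 11.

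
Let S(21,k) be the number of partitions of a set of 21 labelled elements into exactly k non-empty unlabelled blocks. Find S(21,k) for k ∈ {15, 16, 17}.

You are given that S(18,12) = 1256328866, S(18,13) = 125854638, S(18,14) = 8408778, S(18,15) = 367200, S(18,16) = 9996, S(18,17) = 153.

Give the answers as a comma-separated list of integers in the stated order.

13087462580, 809944464, 34952799

i=19: T(19,13)=1256328866+13·125854638=2892439160 | T(19,14)=125854638+14·8408778=243577530 | T(19,15)=8408778+15·367200=13916778 | T(19,16)=367200+16·9996=527136 | T(19,17)=9996+17·153=12597
i=20: T(20,14)=2892439160+14·243577530=6302524580 | T(20,15)=243577530+15·13916778=452329200 | T(20,16)=13916778+16·527136=22350954 | T(20,17)=527136+17·12597=741285
i=21: T(21,15)=6302524580+15·452329200=13087462580 | T(21,16)=452329200+16·22350954=809944464 | T(21,17)=22350954+17·741285=34952799
Read S(21,15) = 13087462580, S(21,16) = 809944464, S(21,17) = 34952799.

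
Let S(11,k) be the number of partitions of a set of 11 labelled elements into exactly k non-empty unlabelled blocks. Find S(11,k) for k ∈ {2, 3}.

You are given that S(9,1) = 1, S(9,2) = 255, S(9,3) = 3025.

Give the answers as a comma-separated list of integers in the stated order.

[10] T[10,1]:1*1+0=1 · T[10,2]:2*255+1=511 · T[10,3]:3*3025+255=9330
[11] T[11,2]:2*511+1=1023 · T[11,3]:3*9330+511=28501
Read S(11,2) = 1023, S(11,3) = 28501.

1023, 28501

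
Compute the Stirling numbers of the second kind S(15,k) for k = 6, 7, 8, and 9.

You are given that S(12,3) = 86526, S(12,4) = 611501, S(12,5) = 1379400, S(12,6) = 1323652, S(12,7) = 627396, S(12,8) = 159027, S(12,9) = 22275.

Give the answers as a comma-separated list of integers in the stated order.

row 13: T[13][4]=4·611501+86526=2532530  T[13][5]=5·1379400+611501=7508501  T[13][6]=6·1323652+1379400=9321312  T[13][7]=7·627396+1323652=5715424  T[13][8]=8·159027+627396=1899612  T[13][9]=9·22275+159027=359502
row 14: T[14][5]=5·7508501+2532530=40075035  T[14][6]=6·9321312+7508501=63436373  T[14][7]=7·5715424+9321312=49329280  T[14][8]=8·1899612+5715424=20912320  T[14][9]=9·359502+1899612=5135130
row 15: T[15][6]=6·63436373+40075035=420693273  T[15][7]=7·49329280+63436373=408741333  T[15][8]=8·20912320+49329280=216627840  T[15][9]=9·5135130+20912320=67128490
Read S(15,6) = 420693273, S(15,7) = 408741333, S(15,8) = 216627840, S(15,9) = 67128490.

420693273, 408741333, 216627840, 67128490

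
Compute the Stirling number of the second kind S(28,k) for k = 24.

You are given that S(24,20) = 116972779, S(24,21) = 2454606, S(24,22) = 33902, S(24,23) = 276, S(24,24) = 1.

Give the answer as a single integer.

460192005

[25] T[25,21]:21*2454606+116972779=168519505 · T[25,22]:22*33902+2454606=3200450 · T[25,23]:23*276+33902=40250 · T[25,24]:24*1+276=300
[26] T[26,22]:22*3200450+168519505=238929405 · T[26,23]:23*40250+3200450=4126200 · T[26,24]:24*300+40250=47450
[27] T[27,23]:23*4126200+238929405=333832005 · T[27,24]:24*47450+4126200=5265000
[28] T[28,24]:24*5265000+333832005=460192005
Read S(28,24) = 460192005.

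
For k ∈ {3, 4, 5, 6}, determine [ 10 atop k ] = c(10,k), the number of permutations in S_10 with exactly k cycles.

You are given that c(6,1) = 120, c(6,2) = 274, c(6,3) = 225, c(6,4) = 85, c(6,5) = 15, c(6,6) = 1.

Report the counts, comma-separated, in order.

1172700, 723680, 269325, 63273

row 7: T[7][1]=6·120+0=720  T[7][2]=6·274+120=1764  T[7][3]=6·225+274=1624  T[7][4]=6·85+225=735  T[7][5]=6·15+85=175  T[7][6]=6·1+15=21
row 8: T[8][1]=7·720+0=5040  T[8][2]=7·1764+720=13068  T[8][3]=7·1624+1764=13132  T[8][4]=7·735+1624=6769  T[8][5]=7·175+735=1960  T[8][6]=7·21+175=322
row 9: T[9][2]=8·13068+5040=109584  T[9][3]=8·13132+13068=118124  T[9][4]=8·6769+13132=67284  T[9][5]=8·1960+6769=22449  T[9][6]=8·322+1960=4536
row 10: T[10][3]=9·118124+109584=1172700  T[10][4]=9·67284+118124=723680  T[10][5]=9·22449+67284=269325  T[10][6]=9·4536+22449=63273
Read c(10,3) = 1172700, c(10,4) = 723680, c(10,5) = 269325, c(10,6) = 63273.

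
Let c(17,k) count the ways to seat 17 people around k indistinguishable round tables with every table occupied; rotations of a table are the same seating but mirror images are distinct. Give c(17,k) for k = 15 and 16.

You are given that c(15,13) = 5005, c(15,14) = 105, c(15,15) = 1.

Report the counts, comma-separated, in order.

r16: T_16,14=15×105+5005=6580; T_16,15=15×1+105=120; T_16,16=15×0+1=1
r17: T_17,15=16×120+6580=8500; T_17,16=16×1+120=136
Read c(17,15) = 8500, c(17,16) = 136.

8500, 136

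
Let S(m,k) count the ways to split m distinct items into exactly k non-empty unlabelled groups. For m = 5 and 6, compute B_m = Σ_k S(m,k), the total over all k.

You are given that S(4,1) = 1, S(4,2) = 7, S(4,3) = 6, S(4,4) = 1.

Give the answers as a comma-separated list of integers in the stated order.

r5: T_5,1=1×1+0=1; T_5,2=2×7+1=15; T_5,3=3×6+7=25; T_5,4=4×1+6=10; T_5,5=5×0+1=1
r6: T_6,1=1×1+0=1; T_6,2=2×15+1=31; T_6,3=3×25+15=90; T_6,4=4×10+25=65; T_6,5=5×1+10=15; T_6,6=6×0+1=1
B_5 = ΣS(5,k) = 1+15+25+10+1 = 52
B_6 = ΣS(6,k) = 1+31+90+65+15+1 = 203

52, 203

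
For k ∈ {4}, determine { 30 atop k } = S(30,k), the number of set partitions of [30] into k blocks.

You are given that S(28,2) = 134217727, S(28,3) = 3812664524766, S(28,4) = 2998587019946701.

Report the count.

@29  (29,3):3812664524766·3+134217727→11438127792025, (29,4):2998587019946701·4+3812664524766→11998160744311570
@30  (30,4):11998160744311570·4+11438127792025→48004081105038305
Read S(30,4) = 48004081105038305.

48004081105038305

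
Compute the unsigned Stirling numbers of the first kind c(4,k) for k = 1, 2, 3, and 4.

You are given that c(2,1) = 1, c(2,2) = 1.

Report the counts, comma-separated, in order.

6, 11, 6, 1

r3: T_3,1=2×1+0=2; T_3,2=2×1+1=3; T_3,3=2×0+1=1
r4: T_4,1=3×2+0=6; T_4,2=3×3+2=11; T_4,3=3×1+3=6; T_4,4=3×0+1=1
Read c(4,1) = 6, c(4,2) = 11, c(4,3) = 6, c(4,4) = 1.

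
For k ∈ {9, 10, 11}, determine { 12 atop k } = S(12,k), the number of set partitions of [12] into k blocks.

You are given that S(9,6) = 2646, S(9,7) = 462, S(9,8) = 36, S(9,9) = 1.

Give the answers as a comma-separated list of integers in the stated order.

22275, 1705, 66

r10: T_10,7=7×462+2646=5880; T_10,8=8×36+462=750; T_10,9=9×1+36=45; T_10,10=10×0+1=1
r11: T_11,8=8×750+5880=11880; T_11,9=9×45+750=1155; T_11,10=10×1+45=55; T_11,11=11×0+1=1
r12: T_12,9=9×1155+11880=22275; T_12,10=10×55+1155=1705; T_12,11=11×1+55=66
Read S(12,9) = 22275, S(12,10) = 1705, S(12,11) = 66.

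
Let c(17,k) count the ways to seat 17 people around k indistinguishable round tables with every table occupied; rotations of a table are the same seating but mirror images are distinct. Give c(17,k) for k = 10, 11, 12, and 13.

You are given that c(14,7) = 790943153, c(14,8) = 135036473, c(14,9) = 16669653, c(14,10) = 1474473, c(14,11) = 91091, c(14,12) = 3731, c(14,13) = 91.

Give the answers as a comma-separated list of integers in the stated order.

23057159840, 2185031420, 156952432, 8394022

i=15: T(15,8)=790943153+14·135036473=2681453775 | T(15,9)=135036473+14·16669653=368411615 | T(15,10)=16669653+14·1474473=37312275 | T(15,11)=1474473+14·91091=2749747 | T(15,12)=91091+14·3731=143325 | T(15,13)=3731+14·91=5005
i=16: T(16,9)=2681453775+15·368411615=8207628000 | T(16,10)=368411615+15·37312275=928095740 | T(16,11)=37312275+15·2749747=78558480 | T(16,12)=2749747+15·143325=4899622 | T(16,13)=143325+15·5005=218400
i=17: T(17,10)=8207628000+16·928095740=23057159840 | T(17,11)=928095740+16·78558480=2185031420 | T(17,12)=78558480+16·4899622=156952432 | T(17,13)=4899622+16·218400=8394022
Read c(17,10) = 23057159840, c(17,11) = 2185031420, c(17,12) = 156952432, c(17,13) = 8394022.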